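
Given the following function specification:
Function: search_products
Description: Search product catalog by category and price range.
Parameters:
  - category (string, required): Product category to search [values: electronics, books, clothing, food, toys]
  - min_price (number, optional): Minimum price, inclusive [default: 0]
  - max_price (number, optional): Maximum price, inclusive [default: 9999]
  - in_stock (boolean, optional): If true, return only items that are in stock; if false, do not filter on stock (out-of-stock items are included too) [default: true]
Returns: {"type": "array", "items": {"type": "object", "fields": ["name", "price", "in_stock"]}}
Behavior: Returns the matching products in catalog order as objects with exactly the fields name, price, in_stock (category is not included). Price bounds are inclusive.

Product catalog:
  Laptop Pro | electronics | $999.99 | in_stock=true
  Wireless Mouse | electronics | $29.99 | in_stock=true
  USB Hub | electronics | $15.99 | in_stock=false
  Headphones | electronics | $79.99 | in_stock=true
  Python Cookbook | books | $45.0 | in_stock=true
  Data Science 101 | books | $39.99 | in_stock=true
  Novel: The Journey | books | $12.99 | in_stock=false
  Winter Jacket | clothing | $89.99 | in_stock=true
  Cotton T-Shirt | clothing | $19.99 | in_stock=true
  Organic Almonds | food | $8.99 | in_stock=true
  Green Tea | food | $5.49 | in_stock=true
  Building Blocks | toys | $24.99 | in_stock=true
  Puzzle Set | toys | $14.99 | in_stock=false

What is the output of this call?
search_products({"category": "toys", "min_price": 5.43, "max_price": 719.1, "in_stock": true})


Filter: category=toys, 5.43 <= price <= 719.1, in-stock only
  Building Blocks ($24.99): keep
  Puzzle Set ($14.99): out of stock -> skip
Output:
[{"name": "Building Blocks", "price": 24.99, "in_stock": true}]


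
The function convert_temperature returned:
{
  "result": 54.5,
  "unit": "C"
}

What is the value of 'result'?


54.5


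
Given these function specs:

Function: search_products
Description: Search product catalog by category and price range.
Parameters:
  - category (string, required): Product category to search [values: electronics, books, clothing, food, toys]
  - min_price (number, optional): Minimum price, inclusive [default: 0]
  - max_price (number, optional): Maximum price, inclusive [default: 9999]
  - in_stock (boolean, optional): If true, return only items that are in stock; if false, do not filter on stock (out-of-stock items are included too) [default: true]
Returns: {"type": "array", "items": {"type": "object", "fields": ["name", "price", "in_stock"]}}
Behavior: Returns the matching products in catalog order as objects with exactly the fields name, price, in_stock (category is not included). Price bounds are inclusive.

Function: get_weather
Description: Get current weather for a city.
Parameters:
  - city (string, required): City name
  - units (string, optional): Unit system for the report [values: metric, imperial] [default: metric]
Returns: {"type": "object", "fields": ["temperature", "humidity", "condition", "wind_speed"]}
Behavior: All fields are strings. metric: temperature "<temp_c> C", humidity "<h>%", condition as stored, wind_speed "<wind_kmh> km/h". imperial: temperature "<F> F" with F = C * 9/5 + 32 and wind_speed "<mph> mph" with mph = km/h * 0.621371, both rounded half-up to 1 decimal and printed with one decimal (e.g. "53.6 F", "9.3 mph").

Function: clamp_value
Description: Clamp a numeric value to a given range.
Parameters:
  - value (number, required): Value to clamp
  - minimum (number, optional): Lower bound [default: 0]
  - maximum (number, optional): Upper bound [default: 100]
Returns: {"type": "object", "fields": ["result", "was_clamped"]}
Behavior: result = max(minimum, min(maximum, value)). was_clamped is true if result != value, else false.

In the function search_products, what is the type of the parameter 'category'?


The search_products spec declares:
  - category (string, required): Product category to search [values: electronics, books, clothing, food, toys]
Type:
string


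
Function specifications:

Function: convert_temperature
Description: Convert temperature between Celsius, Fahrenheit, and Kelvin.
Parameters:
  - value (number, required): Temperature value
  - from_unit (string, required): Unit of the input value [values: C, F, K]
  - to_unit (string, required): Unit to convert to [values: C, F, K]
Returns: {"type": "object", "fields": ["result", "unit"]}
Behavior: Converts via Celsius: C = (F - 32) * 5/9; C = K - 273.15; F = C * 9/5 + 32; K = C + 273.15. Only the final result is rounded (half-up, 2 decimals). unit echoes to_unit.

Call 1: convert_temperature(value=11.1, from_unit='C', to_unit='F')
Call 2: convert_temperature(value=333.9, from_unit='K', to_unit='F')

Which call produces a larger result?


Call 1:
  Input already in C: 11.1
  To F: 11.1 * 9/5 + 32 = 51.98
  Round to 2 decimals: 51.98
  -> 51.98 F
Call 2:
  To C: 333.9 - 273.15 = 60.75
  To F: 60.75 * 9/5 + 32 = 141.35
  Round to 2 decimals: 141.35
  -> 141.35 F
Call 2 (141.35 F)


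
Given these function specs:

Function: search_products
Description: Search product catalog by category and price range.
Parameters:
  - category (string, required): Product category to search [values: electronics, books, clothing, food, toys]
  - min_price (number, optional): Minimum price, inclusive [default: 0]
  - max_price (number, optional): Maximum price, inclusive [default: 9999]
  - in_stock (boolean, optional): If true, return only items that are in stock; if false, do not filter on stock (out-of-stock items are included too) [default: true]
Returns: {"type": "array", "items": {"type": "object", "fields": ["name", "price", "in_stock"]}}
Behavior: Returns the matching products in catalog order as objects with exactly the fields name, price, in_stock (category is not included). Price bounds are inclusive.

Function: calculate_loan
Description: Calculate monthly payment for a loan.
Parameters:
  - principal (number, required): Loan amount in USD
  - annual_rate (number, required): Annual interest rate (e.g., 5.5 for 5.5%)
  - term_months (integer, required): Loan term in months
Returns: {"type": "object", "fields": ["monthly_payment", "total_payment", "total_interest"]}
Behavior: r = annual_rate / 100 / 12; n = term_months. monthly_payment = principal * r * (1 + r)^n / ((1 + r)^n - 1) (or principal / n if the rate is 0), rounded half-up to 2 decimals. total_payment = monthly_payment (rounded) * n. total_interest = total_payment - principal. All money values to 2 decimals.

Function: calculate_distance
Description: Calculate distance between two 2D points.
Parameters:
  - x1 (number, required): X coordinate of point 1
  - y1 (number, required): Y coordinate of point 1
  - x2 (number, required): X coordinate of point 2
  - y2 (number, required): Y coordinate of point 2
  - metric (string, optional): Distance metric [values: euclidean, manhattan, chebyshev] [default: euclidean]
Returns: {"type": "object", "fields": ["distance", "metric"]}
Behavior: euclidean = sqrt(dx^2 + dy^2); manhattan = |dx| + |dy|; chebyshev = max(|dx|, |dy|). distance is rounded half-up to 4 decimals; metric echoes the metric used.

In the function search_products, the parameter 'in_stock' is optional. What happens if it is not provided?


The search_products spec declares:
  - in_stock (boolean, optional): If true, return only items that are in stock; if false, do not filter on stock (out-of-stock items are included too) [default: true]
It defaults to true


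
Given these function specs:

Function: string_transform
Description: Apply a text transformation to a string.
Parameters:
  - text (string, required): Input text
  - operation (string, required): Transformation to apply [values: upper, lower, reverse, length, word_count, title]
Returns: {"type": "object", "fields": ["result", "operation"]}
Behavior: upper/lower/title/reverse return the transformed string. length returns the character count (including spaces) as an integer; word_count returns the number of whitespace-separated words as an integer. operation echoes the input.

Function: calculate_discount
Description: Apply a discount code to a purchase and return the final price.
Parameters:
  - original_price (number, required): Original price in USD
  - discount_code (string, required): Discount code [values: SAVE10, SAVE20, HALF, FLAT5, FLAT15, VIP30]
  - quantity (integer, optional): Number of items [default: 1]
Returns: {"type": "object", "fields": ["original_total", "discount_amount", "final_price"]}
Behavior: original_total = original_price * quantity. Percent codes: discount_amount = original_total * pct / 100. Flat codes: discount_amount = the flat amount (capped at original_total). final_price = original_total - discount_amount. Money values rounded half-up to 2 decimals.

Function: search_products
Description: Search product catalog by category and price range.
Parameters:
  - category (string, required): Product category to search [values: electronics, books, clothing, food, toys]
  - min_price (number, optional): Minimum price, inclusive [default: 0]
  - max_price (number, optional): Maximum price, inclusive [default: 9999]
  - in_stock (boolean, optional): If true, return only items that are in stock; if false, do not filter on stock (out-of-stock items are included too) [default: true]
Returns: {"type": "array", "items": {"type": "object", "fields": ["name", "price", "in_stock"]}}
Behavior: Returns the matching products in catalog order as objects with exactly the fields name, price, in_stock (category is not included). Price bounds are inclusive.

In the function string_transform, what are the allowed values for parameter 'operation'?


The string_transform spec declares:
  - operation (string, required): Transformation to apply [values: upper, lower, reverse, length, word_count, title]
Allowed values:
upper, lower, reverse, length, word_count, title


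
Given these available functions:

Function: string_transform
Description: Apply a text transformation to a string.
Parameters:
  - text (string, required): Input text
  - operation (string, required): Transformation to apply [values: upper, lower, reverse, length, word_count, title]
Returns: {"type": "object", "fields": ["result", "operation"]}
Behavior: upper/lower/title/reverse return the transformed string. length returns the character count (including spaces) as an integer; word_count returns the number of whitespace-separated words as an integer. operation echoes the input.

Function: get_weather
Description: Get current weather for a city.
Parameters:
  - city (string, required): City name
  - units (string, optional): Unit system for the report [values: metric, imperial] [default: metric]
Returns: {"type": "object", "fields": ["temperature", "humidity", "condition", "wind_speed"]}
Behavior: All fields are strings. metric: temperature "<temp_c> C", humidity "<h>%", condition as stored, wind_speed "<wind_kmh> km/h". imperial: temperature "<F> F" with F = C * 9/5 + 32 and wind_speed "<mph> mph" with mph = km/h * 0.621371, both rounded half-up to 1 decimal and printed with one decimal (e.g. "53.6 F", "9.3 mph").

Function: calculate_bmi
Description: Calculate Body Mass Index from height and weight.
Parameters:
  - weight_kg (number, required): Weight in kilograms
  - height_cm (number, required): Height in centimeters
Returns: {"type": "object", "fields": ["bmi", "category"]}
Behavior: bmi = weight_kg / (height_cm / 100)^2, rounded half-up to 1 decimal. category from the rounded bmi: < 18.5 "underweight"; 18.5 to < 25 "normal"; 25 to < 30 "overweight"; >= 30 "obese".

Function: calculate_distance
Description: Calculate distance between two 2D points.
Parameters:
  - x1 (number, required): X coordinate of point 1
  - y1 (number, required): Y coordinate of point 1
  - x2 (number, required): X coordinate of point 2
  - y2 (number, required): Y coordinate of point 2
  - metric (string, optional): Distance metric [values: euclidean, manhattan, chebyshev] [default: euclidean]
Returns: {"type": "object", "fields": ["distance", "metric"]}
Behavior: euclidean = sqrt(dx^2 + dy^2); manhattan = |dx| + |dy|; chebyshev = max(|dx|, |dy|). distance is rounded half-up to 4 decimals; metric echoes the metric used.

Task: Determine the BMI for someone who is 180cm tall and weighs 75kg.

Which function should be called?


The task needs a function whose description is: Calculate Body Mass Index from height and weight.
calculate_bmi


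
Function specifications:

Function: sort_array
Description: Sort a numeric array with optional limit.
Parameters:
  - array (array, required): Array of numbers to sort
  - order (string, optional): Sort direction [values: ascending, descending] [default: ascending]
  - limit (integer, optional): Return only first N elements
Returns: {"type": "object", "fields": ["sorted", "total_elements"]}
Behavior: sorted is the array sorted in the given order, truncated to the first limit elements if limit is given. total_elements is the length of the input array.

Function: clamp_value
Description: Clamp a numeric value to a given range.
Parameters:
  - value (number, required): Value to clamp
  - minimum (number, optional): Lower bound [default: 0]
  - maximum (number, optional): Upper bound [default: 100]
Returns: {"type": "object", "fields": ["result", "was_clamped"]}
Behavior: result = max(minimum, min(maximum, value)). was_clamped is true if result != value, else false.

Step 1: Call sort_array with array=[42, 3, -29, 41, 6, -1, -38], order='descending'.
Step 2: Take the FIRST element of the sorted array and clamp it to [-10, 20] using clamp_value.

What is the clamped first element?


Step 1: sort_array(order=descending)
  sorted: [42, 41, 6, 3, -1, -29, -38]
  -> first element = 42
Step 2: clamp_value(value=42, minimum=-10, maximum=20)
  result = max(-10, min(20, 42)) = max(-10, 20) = 20
  was_clamped = (20 != 42) = true
  -> result = 20
20


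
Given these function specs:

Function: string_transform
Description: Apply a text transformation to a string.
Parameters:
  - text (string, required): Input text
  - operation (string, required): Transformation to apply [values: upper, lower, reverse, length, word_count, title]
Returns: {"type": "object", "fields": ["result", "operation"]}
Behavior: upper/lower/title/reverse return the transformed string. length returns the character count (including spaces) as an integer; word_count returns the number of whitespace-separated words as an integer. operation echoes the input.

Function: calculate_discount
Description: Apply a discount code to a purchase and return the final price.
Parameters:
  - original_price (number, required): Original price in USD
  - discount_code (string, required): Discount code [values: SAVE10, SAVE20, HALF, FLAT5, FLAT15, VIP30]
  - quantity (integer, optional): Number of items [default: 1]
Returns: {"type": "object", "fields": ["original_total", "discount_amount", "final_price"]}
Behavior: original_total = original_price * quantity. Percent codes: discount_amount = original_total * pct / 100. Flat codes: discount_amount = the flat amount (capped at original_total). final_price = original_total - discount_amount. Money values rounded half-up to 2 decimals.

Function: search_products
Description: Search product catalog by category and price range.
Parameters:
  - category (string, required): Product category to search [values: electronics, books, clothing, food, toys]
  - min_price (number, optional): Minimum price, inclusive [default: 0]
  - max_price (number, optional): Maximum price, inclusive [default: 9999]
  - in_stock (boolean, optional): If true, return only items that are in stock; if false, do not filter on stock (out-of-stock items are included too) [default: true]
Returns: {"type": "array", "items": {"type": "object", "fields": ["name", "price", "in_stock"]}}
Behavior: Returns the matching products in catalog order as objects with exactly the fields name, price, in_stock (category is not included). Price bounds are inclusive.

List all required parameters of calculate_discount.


Parameters of calculate_discount and their required/optional flag:
  original_price: required
  discount_code: required
  quantity: optional
discount_code, original_price


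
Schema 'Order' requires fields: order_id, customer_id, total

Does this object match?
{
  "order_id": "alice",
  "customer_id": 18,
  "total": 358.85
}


Checking required fields... All present.
Valid - all required fields present


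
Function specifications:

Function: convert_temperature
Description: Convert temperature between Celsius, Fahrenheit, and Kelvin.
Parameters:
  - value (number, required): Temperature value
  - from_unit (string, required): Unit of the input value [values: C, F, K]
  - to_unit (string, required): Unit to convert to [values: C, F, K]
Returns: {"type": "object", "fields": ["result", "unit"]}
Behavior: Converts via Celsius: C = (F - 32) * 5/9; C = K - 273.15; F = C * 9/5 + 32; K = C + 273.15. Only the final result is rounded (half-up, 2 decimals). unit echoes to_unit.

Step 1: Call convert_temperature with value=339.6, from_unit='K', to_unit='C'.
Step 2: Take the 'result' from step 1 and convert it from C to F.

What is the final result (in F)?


Step 1: convert_temperature(value=339.6, from_unit=K, to_unit=C)
  To C: 339.6 - 273.15 = 66.45
  Target is C: 66.45
  Round to 2 decimals: 66.45
  -> result = 66.45 C
Step 2: convert_temperature(value=66.45, from_unit=C, to_unit=F)
  Input already in C: 66.45
  To F: 66.45 * 9/5 + 32 = 151.61
  Round to 2 decimals: 151.61
  -> result = 151.61 F
151.61 F


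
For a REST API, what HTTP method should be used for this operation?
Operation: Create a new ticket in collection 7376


GET = read, POST = create, PUT = update/replace, DELETE = remove
This operation is a create.
POST


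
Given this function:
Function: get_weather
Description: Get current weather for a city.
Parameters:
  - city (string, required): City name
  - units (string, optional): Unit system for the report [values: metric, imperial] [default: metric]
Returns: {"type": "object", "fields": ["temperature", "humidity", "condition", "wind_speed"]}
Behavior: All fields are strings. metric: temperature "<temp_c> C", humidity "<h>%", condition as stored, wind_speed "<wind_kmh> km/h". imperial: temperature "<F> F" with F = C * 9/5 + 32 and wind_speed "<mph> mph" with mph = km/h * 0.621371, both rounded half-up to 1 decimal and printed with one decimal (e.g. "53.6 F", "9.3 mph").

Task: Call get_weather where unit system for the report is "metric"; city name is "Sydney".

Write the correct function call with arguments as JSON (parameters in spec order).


Mapping each described value to its parameter name:
  'Unit system for the report' -> units = "metric"
  'City name' -> city = "Sydney"
get_weather({"city": "Sydney", "units": "metric"})


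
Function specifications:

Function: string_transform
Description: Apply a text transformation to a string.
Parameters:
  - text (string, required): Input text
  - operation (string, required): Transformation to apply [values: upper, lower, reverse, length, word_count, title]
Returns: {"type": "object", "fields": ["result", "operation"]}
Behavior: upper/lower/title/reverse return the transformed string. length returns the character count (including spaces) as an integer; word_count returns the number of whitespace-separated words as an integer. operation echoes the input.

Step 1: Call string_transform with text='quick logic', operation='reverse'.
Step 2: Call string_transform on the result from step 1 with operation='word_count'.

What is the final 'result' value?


Step 1: string_transform(text='quick logic', operation='reverse')
  -> result = 'cigol kciuq'
Step 2: string_transform(text='cigol kciuq', operation='word_count')
  words: cigol, kciuq -> 2
  -> result = 2
2


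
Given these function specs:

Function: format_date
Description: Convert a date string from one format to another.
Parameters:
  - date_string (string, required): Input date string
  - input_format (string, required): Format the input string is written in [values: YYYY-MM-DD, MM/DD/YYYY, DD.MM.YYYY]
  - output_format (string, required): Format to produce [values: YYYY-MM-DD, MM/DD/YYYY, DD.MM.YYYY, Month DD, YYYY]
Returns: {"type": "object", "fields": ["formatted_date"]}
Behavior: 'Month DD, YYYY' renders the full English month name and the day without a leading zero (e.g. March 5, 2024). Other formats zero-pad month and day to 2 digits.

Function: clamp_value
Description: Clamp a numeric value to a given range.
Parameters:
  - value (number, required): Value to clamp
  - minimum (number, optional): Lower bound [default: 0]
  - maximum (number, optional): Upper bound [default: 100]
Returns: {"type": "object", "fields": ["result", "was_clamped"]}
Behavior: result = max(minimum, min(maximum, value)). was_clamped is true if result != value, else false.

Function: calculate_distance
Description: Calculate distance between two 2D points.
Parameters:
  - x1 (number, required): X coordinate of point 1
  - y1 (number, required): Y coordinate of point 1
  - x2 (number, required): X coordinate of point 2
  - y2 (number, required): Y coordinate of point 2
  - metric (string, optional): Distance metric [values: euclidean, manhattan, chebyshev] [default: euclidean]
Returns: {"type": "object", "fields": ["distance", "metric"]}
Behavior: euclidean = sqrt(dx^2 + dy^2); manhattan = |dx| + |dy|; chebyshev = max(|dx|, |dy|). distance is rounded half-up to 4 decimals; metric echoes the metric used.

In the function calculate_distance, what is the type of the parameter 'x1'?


The calculate_distance spec declares:
  - x1 (number, required): X coordinate of point 1
Type:
number


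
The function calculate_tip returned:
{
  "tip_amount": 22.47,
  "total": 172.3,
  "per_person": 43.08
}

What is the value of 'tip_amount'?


22.47


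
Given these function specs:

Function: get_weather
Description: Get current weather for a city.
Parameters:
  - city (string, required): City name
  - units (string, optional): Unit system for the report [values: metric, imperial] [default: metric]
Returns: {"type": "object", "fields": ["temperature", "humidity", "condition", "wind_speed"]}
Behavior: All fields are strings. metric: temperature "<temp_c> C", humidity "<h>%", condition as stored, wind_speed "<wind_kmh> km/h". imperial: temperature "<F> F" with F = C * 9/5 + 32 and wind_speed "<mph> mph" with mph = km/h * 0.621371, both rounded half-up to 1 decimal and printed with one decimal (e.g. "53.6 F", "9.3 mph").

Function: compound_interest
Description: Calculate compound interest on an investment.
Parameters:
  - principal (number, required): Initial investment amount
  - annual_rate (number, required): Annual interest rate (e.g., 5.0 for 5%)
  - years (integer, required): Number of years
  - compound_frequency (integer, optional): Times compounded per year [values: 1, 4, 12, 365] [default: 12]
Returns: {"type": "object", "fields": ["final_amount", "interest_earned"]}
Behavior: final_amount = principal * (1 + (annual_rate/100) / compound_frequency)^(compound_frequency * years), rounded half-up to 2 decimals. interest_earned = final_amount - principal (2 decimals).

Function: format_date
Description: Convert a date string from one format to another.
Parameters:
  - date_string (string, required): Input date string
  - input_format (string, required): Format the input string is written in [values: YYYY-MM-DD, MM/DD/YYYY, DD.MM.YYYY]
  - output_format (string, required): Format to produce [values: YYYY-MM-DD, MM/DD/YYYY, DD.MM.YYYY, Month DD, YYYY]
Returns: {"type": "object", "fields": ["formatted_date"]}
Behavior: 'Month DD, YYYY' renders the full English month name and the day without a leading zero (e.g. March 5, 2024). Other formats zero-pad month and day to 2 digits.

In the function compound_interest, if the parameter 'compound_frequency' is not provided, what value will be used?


The compound_interest spec declares:
  - compound_frequency (integer, optional): Times compounded per year [values: 1, 4, 12, 365] [default: 12]
Default:
12


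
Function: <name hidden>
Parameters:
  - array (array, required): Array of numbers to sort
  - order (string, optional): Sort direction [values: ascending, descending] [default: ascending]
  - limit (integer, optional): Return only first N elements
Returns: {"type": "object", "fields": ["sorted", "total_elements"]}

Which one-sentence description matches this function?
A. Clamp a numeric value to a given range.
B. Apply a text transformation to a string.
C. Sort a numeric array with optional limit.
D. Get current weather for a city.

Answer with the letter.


Parameters array, order, limit and return ["sorted", "total_elements"] fit: Sort a numeric array with optional limit.
C


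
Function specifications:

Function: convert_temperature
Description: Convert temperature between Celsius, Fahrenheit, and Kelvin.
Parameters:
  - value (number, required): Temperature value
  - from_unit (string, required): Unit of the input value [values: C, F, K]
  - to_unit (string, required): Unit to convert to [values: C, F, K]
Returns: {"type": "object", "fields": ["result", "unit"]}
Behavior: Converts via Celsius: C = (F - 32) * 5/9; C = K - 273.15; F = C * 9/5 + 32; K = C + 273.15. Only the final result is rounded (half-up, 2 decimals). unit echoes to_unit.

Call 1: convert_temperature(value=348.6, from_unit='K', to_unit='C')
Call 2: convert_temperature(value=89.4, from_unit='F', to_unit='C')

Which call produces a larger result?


Call 1:
  To C: 348.6 - 273.15 = 75.45
  Target is C: 75.45
  Round to 2 decimals: 75.45
  -> 75.45 C
Call 2:
  To C: (89.4 - 32) * 5/9 = 31.888889
  Target is C: 31.888889
  Round to 2 decimals: 31.89
  -> 31.89 C
Call 1 (75.45 C)


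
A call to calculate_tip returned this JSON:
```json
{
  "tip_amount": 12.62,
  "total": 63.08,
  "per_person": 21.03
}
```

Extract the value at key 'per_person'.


21.03


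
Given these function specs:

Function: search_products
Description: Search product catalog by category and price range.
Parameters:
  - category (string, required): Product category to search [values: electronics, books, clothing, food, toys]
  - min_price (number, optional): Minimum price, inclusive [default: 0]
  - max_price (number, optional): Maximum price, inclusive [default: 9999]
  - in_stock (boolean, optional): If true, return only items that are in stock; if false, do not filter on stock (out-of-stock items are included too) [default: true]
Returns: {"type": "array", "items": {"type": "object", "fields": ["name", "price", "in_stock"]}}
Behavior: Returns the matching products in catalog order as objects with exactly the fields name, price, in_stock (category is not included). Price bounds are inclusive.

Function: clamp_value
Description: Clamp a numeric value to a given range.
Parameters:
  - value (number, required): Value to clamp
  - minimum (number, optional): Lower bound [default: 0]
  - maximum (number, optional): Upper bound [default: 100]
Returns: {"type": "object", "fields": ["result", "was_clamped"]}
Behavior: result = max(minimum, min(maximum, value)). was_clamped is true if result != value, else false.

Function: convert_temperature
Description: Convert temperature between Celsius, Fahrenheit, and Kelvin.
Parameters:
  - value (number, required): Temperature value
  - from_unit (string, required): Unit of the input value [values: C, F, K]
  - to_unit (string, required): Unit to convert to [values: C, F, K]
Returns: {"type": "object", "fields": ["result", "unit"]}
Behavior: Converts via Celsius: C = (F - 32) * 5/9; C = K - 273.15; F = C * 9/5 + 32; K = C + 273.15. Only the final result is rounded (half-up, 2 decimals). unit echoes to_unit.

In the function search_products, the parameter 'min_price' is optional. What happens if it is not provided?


The search_products spec declares:
  - min_price (number, optional): Minimum price, inclusive [default: 0]
It defaults to 0


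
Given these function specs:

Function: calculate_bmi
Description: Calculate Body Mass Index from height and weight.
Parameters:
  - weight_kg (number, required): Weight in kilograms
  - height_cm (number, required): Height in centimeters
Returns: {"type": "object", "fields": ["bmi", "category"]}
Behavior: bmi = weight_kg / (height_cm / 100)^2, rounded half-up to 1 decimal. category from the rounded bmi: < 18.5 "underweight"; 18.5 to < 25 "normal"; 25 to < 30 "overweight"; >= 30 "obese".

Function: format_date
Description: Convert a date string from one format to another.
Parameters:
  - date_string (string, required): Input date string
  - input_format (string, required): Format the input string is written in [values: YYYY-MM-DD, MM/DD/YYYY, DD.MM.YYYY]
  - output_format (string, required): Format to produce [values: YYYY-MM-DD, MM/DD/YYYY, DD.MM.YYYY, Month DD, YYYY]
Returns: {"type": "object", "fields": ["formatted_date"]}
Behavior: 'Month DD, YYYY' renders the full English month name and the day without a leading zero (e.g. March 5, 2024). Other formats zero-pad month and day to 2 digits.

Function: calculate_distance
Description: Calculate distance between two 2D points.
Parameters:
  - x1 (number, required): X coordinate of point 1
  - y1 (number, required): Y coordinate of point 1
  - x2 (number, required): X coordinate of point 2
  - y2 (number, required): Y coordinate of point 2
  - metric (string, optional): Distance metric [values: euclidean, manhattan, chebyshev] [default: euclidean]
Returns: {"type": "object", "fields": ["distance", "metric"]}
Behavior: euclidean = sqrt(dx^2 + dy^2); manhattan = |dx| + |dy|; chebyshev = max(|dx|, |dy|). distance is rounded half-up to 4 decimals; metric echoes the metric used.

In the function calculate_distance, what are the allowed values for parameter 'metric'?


The calculate_distance spec declares:
  - metric (string, optional): Distance metric [values: euclidean, manhattan, chebyshev] [default: euclidean]
Allowed values:
euclidean, manhattan, chebyshev


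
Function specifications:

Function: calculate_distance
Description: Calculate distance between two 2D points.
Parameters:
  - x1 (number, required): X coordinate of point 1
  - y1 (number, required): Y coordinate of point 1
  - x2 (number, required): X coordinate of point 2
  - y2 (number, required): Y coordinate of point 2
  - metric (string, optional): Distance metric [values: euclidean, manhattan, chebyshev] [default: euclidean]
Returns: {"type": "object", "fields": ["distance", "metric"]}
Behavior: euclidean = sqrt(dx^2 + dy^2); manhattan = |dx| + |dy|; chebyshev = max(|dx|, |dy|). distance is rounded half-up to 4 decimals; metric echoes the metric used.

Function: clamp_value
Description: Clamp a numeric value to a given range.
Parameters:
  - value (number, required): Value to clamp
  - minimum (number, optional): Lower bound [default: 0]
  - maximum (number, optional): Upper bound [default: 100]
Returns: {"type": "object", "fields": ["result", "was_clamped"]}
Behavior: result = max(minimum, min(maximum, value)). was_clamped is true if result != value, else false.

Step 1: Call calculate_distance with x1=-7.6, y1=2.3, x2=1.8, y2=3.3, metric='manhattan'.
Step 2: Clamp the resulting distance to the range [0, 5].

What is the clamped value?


Step 1: calculate_distance (manhattan)
  |dx| = |1.8 - -7.6| = 9.4; |dy| = |3.3 - 2.3| = 1
  manhattan: 9.4 + 1 = 10.4
  Round to 4 decimals: 10.4
  -> distance = 10.4
Step 2: clamp_value(value=10.4, minimum=0, maximum=5)
  result = max(0, min(5, 10.4)) = max(0, 5) = 5
  was_clamped = (5 != 10.4) = true
  -> result = 5
5


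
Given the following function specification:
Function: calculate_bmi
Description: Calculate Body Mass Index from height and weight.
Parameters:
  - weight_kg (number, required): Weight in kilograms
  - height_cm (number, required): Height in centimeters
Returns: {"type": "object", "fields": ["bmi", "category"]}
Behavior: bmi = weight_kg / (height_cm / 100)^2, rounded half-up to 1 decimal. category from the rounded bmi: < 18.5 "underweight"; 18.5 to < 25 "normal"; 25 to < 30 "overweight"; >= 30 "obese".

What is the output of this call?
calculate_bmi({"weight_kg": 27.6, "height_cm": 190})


height_m = 190 / 100 = 1.9
bmi = 27.6 / 1.9^2 = 27.6 / 3.61 = 7.645429 -> 7.6
7.6 < 18.5 -> underweight
Output:
{"bmi": 7.6, "category": "underweight"}


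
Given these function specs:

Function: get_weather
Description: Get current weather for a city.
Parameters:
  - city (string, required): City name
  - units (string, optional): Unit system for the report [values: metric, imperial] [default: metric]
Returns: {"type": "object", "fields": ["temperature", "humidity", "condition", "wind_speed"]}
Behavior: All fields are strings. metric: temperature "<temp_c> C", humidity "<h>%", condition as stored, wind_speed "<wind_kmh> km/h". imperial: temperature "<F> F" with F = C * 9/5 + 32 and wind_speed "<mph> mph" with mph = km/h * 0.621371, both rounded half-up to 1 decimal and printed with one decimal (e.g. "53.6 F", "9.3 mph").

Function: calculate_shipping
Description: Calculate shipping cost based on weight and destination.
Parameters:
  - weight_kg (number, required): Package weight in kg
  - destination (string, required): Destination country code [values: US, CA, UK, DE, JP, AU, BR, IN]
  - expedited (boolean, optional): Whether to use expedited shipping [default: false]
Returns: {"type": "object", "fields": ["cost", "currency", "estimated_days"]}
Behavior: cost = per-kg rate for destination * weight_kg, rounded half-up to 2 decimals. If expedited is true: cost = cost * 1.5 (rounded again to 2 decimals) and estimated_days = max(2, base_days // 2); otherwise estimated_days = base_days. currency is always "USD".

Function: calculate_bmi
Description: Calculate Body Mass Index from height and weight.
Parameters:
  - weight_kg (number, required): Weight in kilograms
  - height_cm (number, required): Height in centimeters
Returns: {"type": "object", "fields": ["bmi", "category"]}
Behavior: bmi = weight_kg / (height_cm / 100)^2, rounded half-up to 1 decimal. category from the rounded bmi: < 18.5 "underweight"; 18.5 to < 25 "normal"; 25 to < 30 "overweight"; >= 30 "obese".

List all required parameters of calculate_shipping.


Parameters of calculate_shipping and their required/optional flag:
  weight_kg: required
  destination: required
  expedited: optional
destination, weight_kg


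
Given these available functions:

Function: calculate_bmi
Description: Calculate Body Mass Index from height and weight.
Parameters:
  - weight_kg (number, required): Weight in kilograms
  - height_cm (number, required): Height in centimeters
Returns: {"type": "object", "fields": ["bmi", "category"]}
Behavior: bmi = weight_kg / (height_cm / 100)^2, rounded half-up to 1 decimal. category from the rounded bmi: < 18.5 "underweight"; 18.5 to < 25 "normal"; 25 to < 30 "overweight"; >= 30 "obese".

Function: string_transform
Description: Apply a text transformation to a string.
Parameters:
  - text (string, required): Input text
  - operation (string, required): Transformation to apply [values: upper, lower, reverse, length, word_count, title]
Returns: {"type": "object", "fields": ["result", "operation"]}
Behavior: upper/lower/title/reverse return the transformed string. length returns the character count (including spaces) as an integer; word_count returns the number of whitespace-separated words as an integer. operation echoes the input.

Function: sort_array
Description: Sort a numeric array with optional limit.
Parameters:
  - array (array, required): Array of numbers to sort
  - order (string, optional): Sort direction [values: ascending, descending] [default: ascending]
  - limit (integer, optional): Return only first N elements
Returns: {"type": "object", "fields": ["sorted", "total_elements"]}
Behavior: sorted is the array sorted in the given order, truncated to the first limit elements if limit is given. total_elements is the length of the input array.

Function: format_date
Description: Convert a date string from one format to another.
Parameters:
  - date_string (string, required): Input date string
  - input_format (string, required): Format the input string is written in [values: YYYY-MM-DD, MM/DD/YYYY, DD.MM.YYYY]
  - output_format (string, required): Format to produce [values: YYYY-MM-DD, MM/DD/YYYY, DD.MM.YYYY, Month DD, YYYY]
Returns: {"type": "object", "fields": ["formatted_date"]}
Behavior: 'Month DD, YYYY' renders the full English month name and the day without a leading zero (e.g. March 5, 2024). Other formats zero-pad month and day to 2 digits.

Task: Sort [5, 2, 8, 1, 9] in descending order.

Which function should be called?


The task needs a function whose description is: Sort a numeric array with optional limit.
sort_array


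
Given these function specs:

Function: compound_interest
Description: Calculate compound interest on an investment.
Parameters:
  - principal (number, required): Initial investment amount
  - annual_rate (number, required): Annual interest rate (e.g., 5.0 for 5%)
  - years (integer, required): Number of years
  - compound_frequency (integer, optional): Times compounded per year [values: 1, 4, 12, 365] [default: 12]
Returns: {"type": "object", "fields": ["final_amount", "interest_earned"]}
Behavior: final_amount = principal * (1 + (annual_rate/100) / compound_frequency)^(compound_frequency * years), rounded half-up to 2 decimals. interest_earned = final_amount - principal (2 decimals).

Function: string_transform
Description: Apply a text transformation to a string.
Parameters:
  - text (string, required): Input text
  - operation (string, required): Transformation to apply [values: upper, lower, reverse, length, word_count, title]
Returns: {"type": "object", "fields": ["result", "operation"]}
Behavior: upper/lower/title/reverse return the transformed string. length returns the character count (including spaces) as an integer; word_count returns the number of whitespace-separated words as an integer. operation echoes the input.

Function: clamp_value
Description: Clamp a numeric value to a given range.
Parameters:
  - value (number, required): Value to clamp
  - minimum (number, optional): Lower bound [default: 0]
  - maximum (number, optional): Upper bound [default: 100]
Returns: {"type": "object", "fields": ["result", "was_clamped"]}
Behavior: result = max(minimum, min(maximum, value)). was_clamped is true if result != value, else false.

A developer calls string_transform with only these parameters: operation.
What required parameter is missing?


Required parameters: text, operation
Provided: operation
Missing: text
text


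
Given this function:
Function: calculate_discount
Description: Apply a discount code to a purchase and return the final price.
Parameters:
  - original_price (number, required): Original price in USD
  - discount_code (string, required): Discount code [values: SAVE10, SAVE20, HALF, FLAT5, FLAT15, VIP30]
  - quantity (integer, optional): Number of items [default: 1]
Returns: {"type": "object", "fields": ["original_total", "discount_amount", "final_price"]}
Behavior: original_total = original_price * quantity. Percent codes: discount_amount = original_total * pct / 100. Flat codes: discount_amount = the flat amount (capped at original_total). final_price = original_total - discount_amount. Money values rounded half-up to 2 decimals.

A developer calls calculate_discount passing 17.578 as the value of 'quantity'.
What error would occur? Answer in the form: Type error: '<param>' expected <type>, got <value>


Spec: 'quantity' is declared as integer; 17.578 is a non-integer number.
Type error: 'quantity' expected integer, got 17.578


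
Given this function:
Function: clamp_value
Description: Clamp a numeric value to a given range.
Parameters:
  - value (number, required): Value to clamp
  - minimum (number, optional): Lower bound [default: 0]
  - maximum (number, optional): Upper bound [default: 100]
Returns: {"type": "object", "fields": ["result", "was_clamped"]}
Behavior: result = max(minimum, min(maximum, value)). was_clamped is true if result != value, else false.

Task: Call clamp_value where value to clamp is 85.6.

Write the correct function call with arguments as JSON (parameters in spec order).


Mapping each described value to its parameter name:
  'Value to clamp' -> value = 85.6
clamp_value({"value": 85.6})
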